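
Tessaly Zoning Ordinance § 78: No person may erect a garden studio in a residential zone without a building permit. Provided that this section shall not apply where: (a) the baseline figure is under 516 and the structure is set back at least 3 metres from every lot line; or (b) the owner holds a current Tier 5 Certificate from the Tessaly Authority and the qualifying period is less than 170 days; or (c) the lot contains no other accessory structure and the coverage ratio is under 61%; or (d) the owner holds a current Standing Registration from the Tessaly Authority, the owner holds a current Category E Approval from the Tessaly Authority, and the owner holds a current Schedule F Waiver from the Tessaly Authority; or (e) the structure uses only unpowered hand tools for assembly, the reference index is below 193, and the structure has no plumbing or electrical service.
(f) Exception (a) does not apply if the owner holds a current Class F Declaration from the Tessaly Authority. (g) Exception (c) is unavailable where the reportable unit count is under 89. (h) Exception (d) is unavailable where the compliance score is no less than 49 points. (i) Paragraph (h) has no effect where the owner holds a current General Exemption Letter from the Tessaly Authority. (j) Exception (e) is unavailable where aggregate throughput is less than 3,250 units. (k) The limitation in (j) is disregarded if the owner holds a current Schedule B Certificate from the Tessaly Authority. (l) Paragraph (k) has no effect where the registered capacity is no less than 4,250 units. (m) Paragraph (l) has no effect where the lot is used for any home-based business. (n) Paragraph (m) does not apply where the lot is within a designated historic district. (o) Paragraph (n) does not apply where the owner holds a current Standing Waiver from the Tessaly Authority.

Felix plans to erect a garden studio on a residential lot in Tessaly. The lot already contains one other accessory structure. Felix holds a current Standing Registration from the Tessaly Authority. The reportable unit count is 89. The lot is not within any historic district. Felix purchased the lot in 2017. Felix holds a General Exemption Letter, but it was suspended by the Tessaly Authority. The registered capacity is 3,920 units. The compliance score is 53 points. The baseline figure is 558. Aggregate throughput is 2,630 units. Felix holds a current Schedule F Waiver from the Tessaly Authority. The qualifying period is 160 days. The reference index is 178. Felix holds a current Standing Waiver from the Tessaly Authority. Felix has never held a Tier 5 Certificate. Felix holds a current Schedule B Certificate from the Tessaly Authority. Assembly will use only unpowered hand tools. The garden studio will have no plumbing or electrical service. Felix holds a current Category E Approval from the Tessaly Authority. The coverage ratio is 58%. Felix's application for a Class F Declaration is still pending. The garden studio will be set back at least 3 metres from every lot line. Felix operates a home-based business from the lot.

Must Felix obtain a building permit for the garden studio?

Exception (a) does not apply: the baseline figure is 558, not under 516.
Exception (b) fails — there is no Tier 5 Certificate in force.
Exception (c) requires that the lot contains no other accessory structure; but the lot already has another accessory structure, so (c) is unavailable.
Exception (d) is satisfied on its face — a current Standing Registration is held; a current Category E Approval is held; a current Schedule F Waiver is held. Turning to paragraphs (h)–(i): (h) applies — the compliance score is 53 points, meeting the 49 points threshold. (i) is not engaged (the General Exemption Letter is not current), so (h) stands. (d) is therefore removed.
Exception (e)'s conditions are all satisfied: assembly uses only hand tools; the reference index is 178, below the 193 limit; there is no plumbing or electrical service. Under paragraphs (j)–(o): (j) is engaged (aggregate throughput is 2,630 units, less than the 3,250 units limit), but is displaced by (k): (k) is engaged — a current Schedule B Certificate is held. (l), which would lift (k), is not triggered — the registered capacity is 3,920 units, short of 4,250 units. (e) remains available.

No — exception (e) applies; Felix does not need a building permit.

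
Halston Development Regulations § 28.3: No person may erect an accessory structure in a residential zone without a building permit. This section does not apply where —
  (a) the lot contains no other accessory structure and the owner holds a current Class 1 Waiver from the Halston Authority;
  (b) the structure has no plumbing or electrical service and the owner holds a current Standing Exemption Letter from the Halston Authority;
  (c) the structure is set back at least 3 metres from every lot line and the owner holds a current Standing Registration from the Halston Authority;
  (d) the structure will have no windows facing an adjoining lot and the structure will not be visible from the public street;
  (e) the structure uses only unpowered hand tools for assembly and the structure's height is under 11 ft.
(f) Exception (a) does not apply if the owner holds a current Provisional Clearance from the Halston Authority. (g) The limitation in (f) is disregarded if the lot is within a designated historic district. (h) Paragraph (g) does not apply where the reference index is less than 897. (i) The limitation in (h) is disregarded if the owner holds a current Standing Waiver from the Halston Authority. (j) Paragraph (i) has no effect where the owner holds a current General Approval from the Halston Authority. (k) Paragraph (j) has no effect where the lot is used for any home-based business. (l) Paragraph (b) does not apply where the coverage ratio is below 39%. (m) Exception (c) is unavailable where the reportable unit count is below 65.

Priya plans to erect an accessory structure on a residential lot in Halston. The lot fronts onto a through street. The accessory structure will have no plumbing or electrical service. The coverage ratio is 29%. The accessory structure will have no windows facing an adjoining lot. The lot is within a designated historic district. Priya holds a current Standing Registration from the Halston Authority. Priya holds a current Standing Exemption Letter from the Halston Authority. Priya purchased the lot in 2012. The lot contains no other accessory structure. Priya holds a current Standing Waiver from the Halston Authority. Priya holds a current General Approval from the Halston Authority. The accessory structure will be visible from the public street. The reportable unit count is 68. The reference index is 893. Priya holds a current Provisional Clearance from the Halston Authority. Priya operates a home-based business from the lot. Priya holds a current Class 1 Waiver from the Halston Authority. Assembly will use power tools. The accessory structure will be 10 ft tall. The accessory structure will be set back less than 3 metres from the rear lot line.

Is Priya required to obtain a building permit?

No — exception (a) applies; Priya does not need a building permit.

Exception (a)'s conditions are all satisfied: the lot has no other accessory structure; a current Class 1 Waiver is held. As to paragraphs (f)–(k): (f) is triggered (a current Provisional Clearance is held), but is displaced by (g): (g) operates — the lot is in a historic district. (h) is engaged (the reference index is 893, less than the 897 limit), but is overridden by (i): (i) operates against (h): a current Standing Waiver is held. (j) operates (a current General Approval is held), but is overridden by (k): (k) operates against (j): a home-based business operates on the lot. (a) remains available.
Exception (b) is satisfied on its face — there is no plumbing or electrical service; a current Standing Exemption Letter is held. Turning to paragraph (l): (l) applies — the coverage ratio is 29%, below the 39% limit. So (b) is unavailable.
Exception (c) does not apply: the rear setback is under 3 m.
Exception (d) requires that the structure will not be visible from the public street; but the structure will be visible from the street, so (d) is unavailable.
Exception (e) does not apply: assembly uses power tools.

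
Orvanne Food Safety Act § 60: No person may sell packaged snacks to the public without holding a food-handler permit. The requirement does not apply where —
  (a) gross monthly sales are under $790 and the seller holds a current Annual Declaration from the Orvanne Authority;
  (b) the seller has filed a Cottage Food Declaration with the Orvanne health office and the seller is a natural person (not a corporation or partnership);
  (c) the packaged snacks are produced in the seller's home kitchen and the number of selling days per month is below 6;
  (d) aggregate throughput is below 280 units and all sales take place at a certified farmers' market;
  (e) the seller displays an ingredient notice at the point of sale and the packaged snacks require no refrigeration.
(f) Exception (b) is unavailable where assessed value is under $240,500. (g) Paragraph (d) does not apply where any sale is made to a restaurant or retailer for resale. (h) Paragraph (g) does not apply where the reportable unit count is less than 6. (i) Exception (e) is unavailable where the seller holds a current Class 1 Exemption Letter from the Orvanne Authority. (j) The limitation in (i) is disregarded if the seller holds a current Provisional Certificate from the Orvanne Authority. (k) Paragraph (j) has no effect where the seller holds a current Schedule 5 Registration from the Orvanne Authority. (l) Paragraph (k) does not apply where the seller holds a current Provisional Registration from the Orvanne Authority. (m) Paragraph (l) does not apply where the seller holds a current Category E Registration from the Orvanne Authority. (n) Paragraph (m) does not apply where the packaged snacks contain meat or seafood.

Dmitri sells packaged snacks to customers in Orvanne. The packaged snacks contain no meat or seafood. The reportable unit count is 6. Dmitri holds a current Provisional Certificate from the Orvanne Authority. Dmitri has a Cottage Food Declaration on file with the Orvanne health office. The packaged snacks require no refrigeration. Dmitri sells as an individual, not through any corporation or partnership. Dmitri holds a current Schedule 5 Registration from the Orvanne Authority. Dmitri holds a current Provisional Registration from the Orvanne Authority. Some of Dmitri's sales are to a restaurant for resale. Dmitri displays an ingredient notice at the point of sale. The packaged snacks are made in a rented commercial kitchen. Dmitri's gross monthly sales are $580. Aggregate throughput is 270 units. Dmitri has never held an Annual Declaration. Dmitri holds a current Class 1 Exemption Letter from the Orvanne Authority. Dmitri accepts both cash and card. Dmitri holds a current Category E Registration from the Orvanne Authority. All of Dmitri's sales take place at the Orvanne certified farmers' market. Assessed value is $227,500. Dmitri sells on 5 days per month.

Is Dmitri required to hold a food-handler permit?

Yes — Dmitri must hold a food-handler permit.

Exception (a) does not apply: no current Annual Declaration is held.
Exception (b) is satisfied on its face — a Cottage Food Declaration is on file; the seller is a natural person. But: (f) operates — assessed value is $227,500, under the $240,500 limit. (b) is therefore removed.
Exception (c) fails — the packaged snacks are made in a commercial kitchen, not a home kitchen.
Exception (d): aggregate throughput is 270 units, below the 280 units limit; all sales are at a certified farmers' market — every condition holds. Turning to paragraphs (g)–(h): (g) operates against (d): some sales are to a restaurant for resale. (h) is inapplicable (the reportable unit count is 6, not less than 6), so (g) stands. So (d) is unavailable.
Exception (e): an ingredient notice is displayed; the packaged snacks are shelf-stable — every condition holds. But: (i) operates against (e): a current Class 1 Exemption Letter is held. (j) would limit (i) — a current Provisional Certificate is held — but (k) sets (j) aside: (k) is engaged — a current Schedule 5 Registration is held. (l) operates (a current Provisional Registration is held), but is displaced by (m): (m) is triggered — a current Category E Registration is held. (n) is not engaged (the packaged snacks contain no meat or seafood), so (m) stands. (e) is therefore removed.
No exception is made out. Dmitri falls within the general rule.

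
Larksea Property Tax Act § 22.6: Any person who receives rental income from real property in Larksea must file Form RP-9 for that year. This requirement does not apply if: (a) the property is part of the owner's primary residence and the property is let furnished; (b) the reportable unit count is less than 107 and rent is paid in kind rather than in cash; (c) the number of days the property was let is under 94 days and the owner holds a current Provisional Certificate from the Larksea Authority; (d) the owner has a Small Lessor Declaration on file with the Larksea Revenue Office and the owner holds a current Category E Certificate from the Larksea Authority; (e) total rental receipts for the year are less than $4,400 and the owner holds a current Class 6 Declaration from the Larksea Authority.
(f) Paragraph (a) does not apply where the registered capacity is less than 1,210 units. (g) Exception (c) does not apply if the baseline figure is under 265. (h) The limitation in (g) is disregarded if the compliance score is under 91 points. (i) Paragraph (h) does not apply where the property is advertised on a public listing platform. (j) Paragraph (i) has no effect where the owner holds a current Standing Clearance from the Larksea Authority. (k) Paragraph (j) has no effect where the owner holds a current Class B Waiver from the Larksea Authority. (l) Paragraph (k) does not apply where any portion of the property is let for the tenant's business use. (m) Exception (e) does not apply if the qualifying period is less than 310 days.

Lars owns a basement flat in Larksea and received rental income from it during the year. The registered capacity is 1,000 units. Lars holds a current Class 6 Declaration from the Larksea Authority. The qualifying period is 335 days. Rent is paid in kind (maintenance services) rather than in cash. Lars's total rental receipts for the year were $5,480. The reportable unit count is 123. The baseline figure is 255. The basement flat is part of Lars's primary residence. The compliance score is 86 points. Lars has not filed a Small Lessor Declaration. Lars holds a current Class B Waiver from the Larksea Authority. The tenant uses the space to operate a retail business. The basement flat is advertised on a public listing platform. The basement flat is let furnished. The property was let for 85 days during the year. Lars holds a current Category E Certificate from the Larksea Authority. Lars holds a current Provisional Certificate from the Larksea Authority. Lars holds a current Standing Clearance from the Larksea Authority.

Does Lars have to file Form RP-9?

All of (a)'s requirements are met (the basement flat is part of the primary residence; the property is let furnished). But applying paragraph (f): (f) operates against (a): the registered capacity is 1,000 units, less than the 1,210 units limit. Exception (a) does not apply.
Exception (b) requires that the reportable unit count is less than 107; but the reportable unit count is 123, not less than 107, so (b) is unavailable.
Exception (c)'s conditions are all satisfied: the number of days the property was let is 85 days, under the 94 days limit; a current Provisional Certificate is held. As to paragraphs (g)–(l): (g) is triggered (the baseline figure is 255, under the 265 limit), but yields to (h): (h) operates — the compliance score is 86 points, under the 91 points limit. (i) would limit (h) — the property is publicly advertised — but (j) sets (i) aside: (j) is engaged — a current Standing Clearance is held. (k) would limit (j) — a current Class B Waiver is held — but (l) sets (k) aside: (l) operates against (k): the space is let for business use. Exception (c) stands.
Exception (d) fails — no Small Lessor Declaration is on file.
Exception (e) requires that total rental receipts for the year are less than $4,400; but total rental receipts for the year are $5,480, not less than $4,400, so (e) is unavailable.

No — exception (c) applies; Lars is not required to file Form RP-9.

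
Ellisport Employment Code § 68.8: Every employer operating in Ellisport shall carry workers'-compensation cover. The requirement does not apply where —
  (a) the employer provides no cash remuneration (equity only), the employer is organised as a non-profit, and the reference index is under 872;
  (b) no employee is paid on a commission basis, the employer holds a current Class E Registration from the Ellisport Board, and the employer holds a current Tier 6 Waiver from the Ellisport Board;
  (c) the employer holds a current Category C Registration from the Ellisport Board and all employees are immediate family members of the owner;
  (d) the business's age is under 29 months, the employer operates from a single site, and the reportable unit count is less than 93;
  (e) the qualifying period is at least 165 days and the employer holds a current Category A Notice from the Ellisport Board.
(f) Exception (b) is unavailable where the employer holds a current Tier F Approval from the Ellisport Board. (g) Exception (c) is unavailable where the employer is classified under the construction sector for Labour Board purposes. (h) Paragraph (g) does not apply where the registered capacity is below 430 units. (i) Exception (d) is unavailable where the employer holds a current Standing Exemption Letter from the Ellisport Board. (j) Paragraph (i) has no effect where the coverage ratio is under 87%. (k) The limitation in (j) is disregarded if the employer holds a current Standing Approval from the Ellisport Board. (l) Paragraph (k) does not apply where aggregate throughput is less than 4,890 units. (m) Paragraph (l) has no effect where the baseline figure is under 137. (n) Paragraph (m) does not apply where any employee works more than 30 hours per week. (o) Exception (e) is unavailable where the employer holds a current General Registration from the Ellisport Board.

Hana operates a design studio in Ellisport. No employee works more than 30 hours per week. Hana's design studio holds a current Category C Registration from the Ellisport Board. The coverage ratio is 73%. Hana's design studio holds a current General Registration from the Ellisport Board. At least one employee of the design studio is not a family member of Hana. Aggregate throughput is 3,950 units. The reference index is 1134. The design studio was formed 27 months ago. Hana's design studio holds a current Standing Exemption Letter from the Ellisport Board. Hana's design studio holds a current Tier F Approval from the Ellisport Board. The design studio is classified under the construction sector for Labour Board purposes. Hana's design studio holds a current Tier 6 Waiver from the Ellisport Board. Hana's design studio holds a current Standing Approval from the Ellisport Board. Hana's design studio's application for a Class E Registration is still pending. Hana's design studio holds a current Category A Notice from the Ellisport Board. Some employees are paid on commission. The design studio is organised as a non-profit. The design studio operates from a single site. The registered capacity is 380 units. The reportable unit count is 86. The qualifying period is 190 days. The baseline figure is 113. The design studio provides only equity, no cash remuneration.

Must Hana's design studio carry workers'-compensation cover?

Exception (a) fails — the reference index is 1,134, not under 872.
Exception (b) requires that no employee is paid on a commission basis; but some employees are paid on commission, so (b) is unavailable.
Exception (c) does not apply: at least one employee is not a family member.
Exception (d): the business's age is 27 months, under the 29 months limit; the employer operates from a single site; the reportable unit count is 86, less than the 93 limit — every condition holds. However, paragraphs (i)–(n) must be considered: (i) operates against (d): a current Standing Exemption Letter is held. (j) is triggered (the coverage ratio is 73%, under the 87% limit), but yields to (k): (k) operates against (j): a current Standing Approval is held. (l) would limit (k) — aggregate throughput is 3,950 units, less than the 4,890 units limit — but (m) sets (l) aside: (m) operates against (l): the baseline figure is 113, under the 137 limit. (n), which would lift (m), is not engaged — no employee exceeds 30 hours/week. So (d) is unavailable.
Exception (e) is satisfied on its face — the qualifying period is 190 days, meeting the 165 days threshold; a current Category A Notice is held. Turning to paragraph (o): (o) operates against (e): a current General Registration is held. Exception (e) does not apply.
No exception applies. The general rule governs.

Yes — Hana's design studio must carry workers'-compensation cover.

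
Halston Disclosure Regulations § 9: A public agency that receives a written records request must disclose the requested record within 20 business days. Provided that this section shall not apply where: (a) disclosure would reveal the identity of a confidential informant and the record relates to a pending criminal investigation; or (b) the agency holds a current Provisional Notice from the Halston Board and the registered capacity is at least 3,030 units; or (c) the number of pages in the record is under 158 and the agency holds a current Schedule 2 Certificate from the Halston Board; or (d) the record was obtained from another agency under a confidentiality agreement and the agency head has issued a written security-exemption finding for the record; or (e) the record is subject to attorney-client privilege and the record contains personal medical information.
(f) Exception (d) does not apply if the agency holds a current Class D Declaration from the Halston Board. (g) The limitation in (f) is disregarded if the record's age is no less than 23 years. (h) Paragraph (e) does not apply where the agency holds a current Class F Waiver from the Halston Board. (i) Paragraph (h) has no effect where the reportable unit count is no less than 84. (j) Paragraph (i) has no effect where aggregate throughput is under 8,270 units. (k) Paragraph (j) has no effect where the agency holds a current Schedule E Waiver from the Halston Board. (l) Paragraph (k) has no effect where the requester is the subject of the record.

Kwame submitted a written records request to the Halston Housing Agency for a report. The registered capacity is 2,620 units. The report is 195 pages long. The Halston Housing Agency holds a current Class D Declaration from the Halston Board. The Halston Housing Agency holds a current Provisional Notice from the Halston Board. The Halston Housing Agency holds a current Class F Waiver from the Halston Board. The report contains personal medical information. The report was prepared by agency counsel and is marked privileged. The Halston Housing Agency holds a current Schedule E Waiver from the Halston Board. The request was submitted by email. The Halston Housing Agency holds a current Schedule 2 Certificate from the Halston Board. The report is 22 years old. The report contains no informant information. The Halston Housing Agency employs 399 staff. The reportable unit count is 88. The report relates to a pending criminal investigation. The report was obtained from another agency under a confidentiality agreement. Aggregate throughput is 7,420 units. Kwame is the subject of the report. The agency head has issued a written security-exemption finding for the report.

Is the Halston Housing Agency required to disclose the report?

Exception (a) does not apply: the report contains no informant information.
Exception (b) fails — the registered capacity is 2,620 units, short of 3,030 units.
Exception (c) does not apply: the number of pages in the record is 195, not under 158.
All of (d)'s requirements are met (the report was obtained under a confidentiality agreement; a written security-exemption finding has been issued). But applying paragraphs (f)–(g): (f) is engaged — a current Class D Declaration is held. (g), which would lift (f), does not operate here — the record's age is 22 years, short of 23 years. So (d) is unavailable.
All of (e)'s requirements are met (the report is privileged; the report contains personal medical information). But applying paragraphs (h)–(l): (h) operates against (e): a current Class F Waiver is held. (i) is engaged (the reportable unit count is 88, meeting the 84 threshold), but is displaced by (j): (j) operates against (i): aggregate throughput is 7,420 units, under the 8,270 units limit. (k) would limit (j) — a current Schedule E Waiver is held — but (l) sets (k) aside: (l) operates against (k): Kwame is the subject of the report. So (e) is unavailable.
Every exception is unavailable, so the rule governs.

Yes — the Halston Housing Agency must disclose the report.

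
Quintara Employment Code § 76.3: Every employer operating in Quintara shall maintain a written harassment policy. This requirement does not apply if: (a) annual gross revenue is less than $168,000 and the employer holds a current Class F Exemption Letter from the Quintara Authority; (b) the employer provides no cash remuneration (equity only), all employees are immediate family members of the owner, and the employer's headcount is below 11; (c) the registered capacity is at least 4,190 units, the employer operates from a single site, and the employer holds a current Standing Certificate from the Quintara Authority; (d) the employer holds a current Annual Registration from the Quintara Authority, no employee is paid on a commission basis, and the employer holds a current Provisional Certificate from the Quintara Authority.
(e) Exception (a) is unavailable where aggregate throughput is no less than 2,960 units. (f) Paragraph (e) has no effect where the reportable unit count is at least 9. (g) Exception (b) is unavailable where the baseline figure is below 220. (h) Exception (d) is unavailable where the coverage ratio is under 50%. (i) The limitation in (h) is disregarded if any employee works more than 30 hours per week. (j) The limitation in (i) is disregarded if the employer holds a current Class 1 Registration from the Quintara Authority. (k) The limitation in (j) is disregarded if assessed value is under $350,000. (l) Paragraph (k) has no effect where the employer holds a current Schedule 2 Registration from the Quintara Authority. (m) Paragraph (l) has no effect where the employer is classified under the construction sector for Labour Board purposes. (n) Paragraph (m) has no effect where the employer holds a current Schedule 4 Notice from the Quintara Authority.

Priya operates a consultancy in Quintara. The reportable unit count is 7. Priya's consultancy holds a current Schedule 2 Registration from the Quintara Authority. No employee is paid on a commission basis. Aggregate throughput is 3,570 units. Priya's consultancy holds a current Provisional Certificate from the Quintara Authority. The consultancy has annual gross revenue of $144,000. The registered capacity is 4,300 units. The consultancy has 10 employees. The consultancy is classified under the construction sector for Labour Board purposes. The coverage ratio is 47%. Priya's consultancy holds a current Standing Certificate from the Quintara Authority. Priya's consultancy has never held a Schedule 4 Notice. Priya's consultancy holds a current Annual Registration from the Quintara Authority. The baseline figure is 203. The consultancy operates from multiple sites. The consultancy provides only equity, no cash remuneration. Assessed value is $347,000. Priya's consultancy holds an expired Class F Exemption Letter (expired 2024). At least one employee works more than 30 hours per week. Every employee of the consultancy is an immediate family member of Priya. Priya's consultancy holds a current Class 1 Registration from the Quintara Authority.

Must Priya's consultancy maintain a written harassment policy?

Exception (a) does not apply: no current Class F Exemption Letter is held.
All of (b)'s requirements are met (remuneration is equity-only; every employee is an immediate family member; the employer's headcount is 10, below the 11 limit). But applying paragraph (g): (g) is engaged — the baseline figure is 203, below the 220 limit. (b) is therefore removed.
Exception (c) requires that the employer operates from a single site; but the employer operates from multiple sites, so (c) is unavailable.
All of (d)'s requirements are met (a current Annual Registration is held; no employee is paid on commission; a current Provisional Certificate is held). Applying paragraphs (h)–(n): (h) would limit (d) — the coverage ratio is 47%, under the 50% limit — but (i) sets (h) aside: (i) operates — at least one employee exceeds 30 hours/week. (j) applies (a current Class 1 Registration is held), but is displaced by (k): (k) operates against (j): assessed value is $347,000, under the $350,000 limit. (l) operates (a current Schedule 2 Registration is held), but is set aside by (m): (m) operates against (l): the consultancy is classified under the construction sector. (n) is inapplicable (the Schedule 4 Notice is not current), so (m) stands. So (d) applies.

No — exception (d) applies; Priya's consultancy is not required to maintain a written harassment policy.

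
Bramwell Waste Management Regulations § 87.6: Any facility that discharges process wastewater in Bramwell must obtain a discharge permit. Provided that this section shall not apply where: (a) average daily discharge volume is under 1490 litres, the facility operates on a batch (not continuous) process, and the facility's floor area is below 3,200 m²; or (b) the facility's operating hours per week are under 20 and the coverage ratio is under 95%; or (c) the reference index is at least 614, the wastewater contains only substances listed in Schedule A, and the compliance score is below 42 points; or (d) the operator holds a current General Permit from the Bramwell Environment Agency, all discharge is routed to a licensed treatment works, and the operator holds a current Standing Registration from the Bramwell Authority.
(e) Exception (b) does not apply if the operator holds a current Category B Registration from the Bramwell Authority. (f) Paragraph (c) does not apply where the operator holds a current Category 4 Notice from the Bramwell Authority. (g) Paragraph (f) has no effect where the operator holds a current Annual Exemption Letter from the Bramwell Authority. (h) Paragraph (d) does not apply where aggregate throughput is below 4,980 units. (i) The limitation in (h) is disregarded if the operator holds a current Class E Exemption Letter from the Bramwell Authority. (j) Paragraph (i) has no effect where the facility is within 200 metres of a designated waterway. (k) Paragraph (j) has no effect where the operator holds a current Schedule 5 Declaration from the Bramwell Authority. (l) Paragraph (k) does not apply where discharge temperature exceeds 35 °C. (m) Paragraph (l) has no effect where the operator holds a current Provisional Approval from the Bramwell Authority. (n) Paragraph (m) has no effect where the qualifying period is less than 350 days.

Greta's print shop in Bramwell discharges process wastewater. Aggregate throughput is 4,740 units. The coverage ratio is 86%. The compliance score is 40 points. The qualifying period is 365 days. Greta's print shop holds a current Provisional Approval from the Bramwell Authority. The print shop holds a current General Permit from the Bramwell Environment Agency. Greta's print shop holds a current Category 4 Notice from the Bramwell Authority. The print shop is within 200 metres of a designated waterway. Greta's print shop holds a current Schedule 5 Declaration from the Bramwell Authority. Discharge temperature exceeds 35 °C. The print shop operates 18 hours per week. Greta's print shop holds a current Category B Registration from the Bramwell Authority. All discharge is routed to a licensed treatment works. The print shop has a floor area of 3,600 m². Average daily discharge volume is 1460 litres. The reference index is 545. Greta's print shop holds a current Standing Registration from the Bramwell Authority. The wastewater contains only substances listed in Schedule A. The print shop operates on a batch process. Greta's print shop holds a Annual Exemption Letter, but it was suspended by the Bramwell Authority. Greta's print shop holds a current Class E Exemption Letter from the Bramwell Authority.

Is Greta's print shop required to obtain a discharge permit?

Exception (a) requires that the facility's floor area is below 3,200 m²; but the facility's floor area is 3,600 m², not below 3,200 m², so (a) is unavailable.
Exception (b)'s conditions are all satisfied: the facility's operating hours per week are 18, under the 20 limit; the coverage ratio is 86%, under the 95% limit. But: (e) applies — a current Category B Registration is held. Exception (b) does not apply.
Exception (c) does not apply: the reference index is 545, short of 614.
All of (d)'s requirements are met (a current General Permit is held; discharge is routed to a licensed treatment works; a current Standing Registration is held). Under paragraphs (h)–(n): (h) is engaged (aggregate throughput is 4,740 units, below the 4,980 units limit), but is overridden by (i): (i) operates against (h): a current Class E Exemption Letter is held. (j) would limit (i) — the print shop is within 200 m of a designated waterway — but (k) sets (j) aside: (k) applies — a current Schedule 5 Declaration is held. (l) would limit (k) — discharge temperature exceeds 35 °C — but (m) sets (l) aside: (m) operates — a current Provisional Approval is held. (n) is inapplicable (the qualifying period is 365 days, not less than 350 days), so (m) stands. Exception (d) stands.

No — exception (d) applies; Greta's print shop is not required to obtain a discharge permit.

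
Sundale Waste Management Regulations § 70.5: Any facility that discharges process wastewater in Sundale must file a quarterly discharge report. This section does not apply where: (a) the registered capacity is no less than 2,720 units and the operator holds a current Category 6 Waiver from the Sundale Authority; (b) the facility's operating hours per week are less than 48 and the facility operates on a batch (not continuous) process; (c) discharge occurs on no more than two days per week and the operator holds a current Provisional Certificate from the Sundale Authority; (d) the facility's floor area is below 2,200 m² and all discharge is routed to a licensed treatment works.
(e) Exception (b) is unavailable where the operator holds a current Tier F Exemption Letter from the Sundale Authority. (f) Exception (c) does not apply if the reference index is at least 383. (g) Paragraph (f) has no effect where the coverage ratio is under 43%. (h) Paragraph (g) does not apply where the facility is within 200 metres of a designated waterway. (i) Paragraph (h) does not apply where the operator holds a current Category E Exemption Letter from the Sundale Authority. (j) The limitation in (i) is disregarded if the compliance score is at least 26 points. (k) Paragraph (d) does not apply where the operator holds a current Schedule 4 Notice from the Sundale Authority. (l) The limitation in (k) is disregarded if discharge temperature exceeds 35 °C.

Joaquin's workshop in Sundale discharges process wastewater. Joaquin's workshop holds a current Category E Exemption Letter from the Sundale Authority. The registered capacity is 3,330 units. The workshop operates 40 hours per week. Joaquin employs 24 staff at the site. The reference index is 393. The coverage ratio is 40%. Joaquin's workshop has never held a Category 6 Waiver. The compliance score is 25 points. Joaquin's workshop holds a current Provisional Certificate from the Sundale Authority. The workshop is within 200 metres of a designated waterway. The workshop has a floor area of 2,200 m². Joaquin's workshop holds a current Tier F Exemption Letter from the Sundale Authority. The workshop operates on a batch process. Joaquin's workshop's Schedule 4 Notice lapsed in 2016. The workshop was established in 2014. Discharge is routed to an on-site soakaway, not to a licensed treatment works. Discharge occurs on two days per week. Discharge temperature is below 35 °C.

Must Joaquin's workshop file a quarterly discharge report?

Exception (a) fails — the Category 6 Waiver is not current.
Exception (b) is satisfied on its face — the facility's operating hours per week are 40, less than the 48 limit; the facility operates on a batch process. But applying paragraph (e): (e) applies — a current Tier F Exemption Letter is held. Exception (b) does not apply.
All of (c)'s requirements are met (discharge occurs on no more than two days per week; a current Provisional Certificate is held). As to paragraphs (f)–(j): (f) is engaged (the reference index is 393, meeting the 383 threshold), but yields to (g): (g) operates against (f): the coverage ratio is 40%, under the 43% limit. (h) would limit (g) — the workshop is within 200 m of a designated waterway — but (i) sets (h) aside: (i) operates — a current Category E Exemption Letter is held. (j) is inapplicable (the compliance score is 25 points, short of 26 points), so (i) stands. So (c) applies.
Exception (d) does not apply: the facility's floor area is 2,200 m², not below 2,200 m².

No — exception (c) applies; Joaquin's workshop is not required to file a quarterly discharge report.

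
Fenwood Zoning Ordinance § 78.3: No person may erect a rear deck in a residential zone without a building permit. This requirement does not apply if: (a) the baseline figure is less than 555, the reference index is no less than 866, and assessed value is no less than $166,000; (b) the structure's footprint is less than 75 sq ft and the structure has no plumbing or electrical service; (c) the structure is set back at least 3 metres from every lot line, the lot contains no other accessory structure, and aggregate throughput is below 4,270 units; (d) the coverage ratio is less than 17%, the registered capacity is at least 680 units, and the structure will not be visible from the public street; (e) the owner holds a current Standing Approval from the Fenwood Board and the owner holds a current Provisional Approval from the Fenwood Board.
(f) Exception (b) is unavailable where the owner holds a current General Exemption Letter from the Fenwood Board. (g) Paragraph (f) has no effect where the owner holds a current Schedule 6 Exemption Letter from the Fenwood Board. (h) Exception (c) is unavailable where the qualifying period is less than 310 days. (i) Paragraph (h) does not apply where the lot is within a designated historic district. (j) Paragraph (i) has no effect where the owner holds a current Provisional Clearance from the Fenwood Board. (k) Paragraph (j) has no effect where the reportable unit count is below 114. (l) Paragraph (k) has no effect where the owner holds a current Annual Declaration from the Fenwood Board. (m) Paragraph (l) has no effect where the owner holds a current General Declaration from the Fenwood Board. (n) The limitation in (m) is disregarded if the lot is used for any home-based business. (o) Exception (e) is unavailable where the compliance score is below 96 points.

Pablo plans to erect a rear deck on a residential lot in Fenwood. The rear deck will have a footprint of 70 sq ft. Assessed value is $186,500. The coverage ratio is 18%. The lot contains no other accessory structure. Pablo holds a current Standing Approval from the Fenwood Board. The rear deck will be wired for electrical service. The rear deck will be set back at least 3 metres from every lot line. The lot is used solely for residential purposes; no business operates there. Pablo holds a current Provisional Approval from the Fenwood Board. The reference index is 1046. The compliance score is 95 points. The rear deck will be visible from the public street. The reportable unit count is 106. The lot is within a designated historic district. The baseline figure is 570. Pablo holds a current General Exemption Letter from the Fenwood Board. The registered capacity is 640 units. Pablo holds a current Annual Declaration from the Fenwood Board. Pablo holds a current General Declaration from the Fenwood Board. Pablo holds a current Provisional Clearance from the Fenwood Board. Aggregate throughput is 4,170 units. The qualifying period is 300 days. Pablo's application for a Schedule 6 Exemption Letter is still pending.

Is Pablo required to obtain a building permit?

Exception (a) does not apply: the baseline figure is 570, not less than 555.
Exception (b) requires that the structure has no plumbing or electrical service; but electrical service is planned, so (b) is unavailable.
All of (c)'s requirements are met (the setback is at least 3 m on every side; the lot has no other accessory structure; aggregate throughput is 4,170 units, below the 4,270 units limit). As to paragraphs (h)–(n): (h) would limit (c) — the qualifying period is 300 days, less than the 310 days limit — but (i) sets (h) aside: (i) operates against (h): the lot is in a historic district. (j) applies (a current Provisional Clearance is held), but is set aside by (k): (k) is triggered — the reportable unit count is 106, below the 114 limit. (l) is engaged (a current Annual Declaration is held), but is itself disapplied by (m): (m) operates — a current General Declaration is held. (n) is inapplicable (the lot is solely residential), so (m) stands. So (c) applies.
Exception (d) fails — the coverage ratio is 18%, not less than 17%.
Exception (e)'s conditions are all satisfied: a current Standing Approval is held; a current Provisional Approval is held. But: (o) operates against (e): the compliance score is 95 points, below the 96 points limit. Exception (e) does not apply.

No — exception (c) applies; Pablo does not need a building permit.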